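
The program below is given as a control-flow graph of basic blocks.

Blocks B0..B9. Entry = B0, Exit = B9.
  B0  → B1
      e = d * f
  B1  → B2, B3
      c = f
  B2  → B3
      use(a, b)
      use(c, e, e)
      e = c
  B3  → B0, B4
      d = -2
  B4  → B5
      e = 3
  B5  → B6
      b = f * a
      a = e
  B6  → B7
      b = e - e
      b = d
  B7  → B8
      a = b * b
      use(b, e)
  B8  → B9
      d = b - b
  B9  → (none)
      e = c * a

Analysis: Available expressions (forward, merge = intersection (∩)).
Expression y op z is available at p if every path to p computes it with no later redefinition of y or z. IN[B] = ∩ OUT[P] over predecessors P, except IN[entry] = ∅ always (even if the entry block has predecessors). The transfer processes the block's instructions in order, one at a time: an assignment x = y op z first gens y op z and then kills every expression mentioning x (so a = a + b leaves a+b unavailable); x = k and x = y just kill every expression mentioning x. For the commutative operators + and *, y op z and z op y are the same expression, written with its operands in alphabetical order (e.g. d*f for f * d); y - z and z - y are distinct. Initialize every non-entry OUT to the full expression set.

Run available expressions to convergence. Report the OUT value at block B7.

Answer: {b*b, e-e}

Working:
Fixpoint table:
  B0:  IN={}  OUT={d*f}
  B1:  IN={d*f}  OUT={d*f}
  B2:  IN={d*f}  OUT={d*f}
  B3:  IN={d*f}  OUT={}
  B4:  IN={}  OUT={}
  B5:  IN={}  OUT={}
  B6:  IN={}  OUT={e-e}
  B7:  IN={e-e}  OUT={b*b, e-e}
  B8:  IN={b*b, e-e}  OUT={b*b, b-b, e-e}
  B9:  IN={b*b, b-b, e-e}  OUT={a*c, b*b, b-b}

Merge at B7: IN[B7] = OUT[B6] = {e-e}
Applying B7's transfer function to that IN value gives OUT[B7] (row B7 above).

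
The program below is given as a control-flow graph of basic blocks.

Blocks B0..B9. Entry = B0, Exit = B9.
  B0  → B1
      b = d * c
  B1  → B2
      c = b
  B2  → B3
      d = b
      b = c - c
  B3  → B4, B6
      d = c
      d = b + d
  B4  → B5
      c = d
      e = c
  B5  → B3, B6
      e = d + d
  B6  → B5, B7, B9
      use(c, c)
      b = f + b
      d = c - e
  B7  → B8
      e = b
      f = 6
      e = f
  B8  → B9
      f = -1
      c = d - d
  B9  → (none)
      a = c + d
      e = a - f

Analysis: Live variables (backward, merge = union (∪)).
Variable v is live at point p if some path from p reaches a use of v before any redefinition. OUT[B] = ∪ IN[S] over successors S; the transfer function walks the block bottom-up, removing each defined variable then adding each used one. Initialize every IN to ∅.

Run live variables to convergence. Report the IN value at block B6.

Answer: {b, c, e, f}

Trace:
Per-block solution:
  B0:   IN={c, d, e, f}   OUT={b, e, f}
  B1:   IN={b, e, f}   OUT={b, c, e, f}
  B2:   IN={b, c, e, f}   OUT={b, c, e, f}
  B3:   IN={b, c, e, f}   OUT={b, c, d, e, f}
  B4:   IN={b, d, f}   OUT={b, c, d, f}
  B5:   IN={b, c, d, f}   OUT={b, c, e, f}
  B6:   IN={b, c, e, f}   OUT={b, c, d, f}
  B7:   IN={b, d}   OUT={d}
  B8:   IN={d}   OUT={c, d, f}
  B9:   IN={c, d, f}   OUT={}

Merge at B6: OUT[B6] = IN[B5] ⊔ IN[B7] ⊔ IN[B9] = {b, c, d, f}
Applying B6's transfer function to that OUT value gives IN[B6] (row B6 above).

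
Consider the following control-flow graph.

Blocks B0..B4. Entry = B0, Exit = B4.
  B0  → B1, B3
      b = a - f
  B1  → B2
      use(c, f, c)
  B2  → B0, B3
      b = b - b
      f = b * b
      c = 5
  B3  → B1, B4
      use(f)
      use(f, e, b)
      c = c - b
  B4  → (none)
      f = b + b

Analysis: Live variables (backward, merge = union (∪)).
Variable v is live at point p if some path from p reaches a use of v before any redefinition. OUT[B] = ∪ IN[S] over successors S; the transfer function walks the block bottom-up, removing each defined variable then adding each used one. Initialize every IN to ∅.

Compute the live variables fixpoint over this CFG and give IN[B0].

Fixpoint table:
  B0: | IN={a, c, e, f} | OUT={a, b, c, e, f}
  B1: | IN={a, b, c, e, f} | OUT={a, b, e}
  B2: | IN={a, b, e} | OUT={a, b, c, e, f}
  B3: | IN={a, b, c, e, f} | OUT={a, b, c, e, f}
  B4: | IN={b} | OUT={}

Merge at B0: OUT[B0] = IN[B1] ⊔ IN[B3] = {a, b, c, e, f}
Applying B0's transfer function to that OUT value gives IN[B0] (row B0 above).

Answer: {a, c, e, f}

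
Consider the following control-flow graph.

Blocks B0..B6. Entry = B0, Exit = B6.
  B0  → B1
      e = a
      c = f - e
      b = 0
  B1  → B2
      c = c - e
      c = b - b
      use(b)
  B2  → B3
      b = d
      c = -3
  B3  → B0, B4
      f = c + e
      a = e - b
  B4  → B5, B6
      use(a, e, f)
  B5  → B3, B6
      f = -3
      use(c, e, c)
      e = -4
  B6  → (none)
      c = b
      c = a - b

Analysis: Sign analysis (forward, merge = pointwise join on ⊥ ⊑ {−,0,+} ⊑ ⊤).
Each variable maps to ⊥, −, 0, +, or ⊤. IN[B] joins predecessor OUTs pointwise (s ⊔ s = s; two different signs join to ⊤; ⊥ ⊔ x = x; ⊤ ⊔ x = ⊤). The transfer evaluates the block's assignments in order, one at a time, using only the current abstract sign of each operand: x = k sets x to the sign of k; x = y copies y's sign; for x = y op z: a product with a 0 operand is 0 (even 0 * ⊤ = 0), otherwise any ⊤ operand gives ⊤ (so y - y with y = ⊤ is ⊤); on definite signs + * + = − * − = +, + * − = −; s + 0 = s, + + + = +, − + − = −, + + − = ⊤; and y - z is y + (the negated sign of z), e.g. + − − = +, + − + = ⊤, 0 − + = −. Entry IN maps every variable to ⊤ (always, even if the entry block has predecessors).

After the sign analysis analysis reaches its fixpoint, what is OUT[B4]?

Fixpoint table:
  B0:   IN=(all ⊤)   OUT={b:0; rest ⊤}
  B1:   IN={b:0; rest ⊤}   OUT={b:0, c:0; rest ⊤}
  B2:   IN={b:0, c:0; rest ⊤}   OUT={c:-; rest ⊤}
  B3:   IN={c:-; rest ⊤}   OUT={c:-; rest ⊤}
  B4:   IN={c:-; rest ⊤}   OUT={c:-; rest ⊤}
  B5:   IN={c:-; rest ⊤}   OUT={c:-, e:-, f:-; rest ⊤}
  B6:   IN={c:-; rest ⊤}   OUT=(all ⊤)

Merge at B4: IN[B4] = OUT[B3] = {a: ⊤, b: ⊤, c: -, d: ⊤, e: ⊤, f: ⊤}
Applying B4's transfer function to that IN value gives OUT[B4] (row B4 above).

Answer: {a: ⊤, b: ⊤, c: -, d: ⊤, e: ⊤, f: ⊤}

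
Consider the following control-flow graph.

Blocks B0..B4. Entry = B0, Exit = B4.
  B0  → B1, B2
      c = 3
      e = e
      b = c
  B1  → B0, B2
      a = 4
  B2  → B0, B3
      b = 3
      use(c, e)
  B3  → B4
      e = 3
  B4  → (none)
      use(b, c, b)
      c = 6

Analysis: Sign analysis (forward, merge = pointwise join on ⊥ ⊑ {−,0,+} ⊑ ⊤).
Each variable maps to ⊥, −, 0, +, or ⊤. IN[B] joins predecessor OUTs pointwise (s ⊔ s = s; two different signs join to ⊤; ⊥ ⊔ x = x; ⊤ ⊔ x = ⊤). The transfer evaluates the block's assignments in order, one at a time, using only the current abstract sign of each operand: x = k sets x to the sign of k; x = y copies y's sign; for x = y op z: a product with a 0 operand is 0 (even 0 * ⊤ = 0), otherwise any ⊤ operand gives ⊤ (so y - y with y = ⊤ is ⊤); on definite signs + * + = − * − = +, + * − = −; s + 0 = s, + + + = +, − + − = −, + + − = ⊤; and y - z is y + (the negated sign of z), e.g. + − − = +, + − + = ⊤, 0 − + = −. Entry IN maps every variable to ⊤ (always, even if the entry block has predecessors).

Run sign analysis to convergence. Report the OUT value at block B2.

Fixpoint table:
  B0:   IN=(all ⊤)   OUT={b:+, c:+; rest ⊤}
  B1:   IN={b:+, c:+; rest ⊤}   OUT={a:+, b:+, c:+; rest ⊤}
  B2:   IN={b:+, c:+; rest ⊤}   OUT={b:+, c:+; rest ⊤}
  B3:   IN={b:+, c:+; rest ⊤}   OUT={b:+, c:+, e:+; rest ⊤}
  B4:   IN={b:+, c:+, e:+; rest ⊤}   OUT={b:+, c:+, e:+; rest ⊤}

Merge at B2: IN[B2] = OUT[B0] ⊔ OUT[B1] = {a: ⊤, b: +, c: +, d: ⊤, e: ⊤, f: ⊤}
Applying B2's transfer function to that IN value gives OUT[B2] (row B2 above).

Answer: {a: ⊤, b: +, c: +, d: ⊤, e: ⊤, f: ⊤}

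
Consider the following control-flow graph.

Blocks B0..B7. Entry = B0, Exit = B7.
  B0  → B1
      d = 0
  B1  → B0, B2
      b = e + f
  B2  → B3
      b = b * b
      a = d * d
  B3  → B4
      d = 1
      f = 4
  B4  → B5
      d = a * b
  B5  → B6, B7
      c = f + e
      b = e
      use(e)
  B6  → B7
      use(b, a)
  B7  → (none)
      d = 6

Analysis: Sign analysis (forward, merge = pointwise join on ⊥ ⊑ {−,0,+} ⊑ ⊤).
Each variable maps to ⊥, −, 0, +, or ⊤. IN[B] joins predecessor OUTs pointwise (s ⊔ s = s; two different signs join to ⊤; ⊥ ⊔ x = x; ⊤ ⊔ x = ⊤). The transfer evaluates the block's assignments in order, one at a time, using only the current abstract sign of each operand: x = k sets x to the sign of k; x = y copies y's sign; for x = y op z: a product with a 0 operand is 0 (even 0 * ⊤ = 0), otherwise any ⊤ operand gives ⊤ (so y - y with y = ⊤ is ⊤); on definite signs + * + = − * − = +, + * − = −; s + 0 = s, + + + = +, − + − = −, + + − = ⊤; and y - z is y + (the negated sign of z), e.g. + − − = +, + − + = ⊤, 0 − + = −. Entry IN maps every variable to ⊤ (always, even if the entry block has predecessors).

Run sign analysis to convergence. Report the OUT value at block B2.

Answer: {a: 0, b: ⊤, c: ⊤, d: 0, e: ⊤, f: ⊤}

Derivation:
Per-block solution:
  B0:   IN=(all ⊤)   OUT={d:0; rest ⊤}
  B1:   IN={d:0; rest ⊤}   OUT={d:0; rest ⊤}
  B2:   IN={d:0; rest ⊤}   OUT={a:0, d:0; rest ⊤}
  B3:   IN={a:0, d:0; rest ⊤}   OUT={a:0, d:+, f:+; rest ⊤}
  B4:   IN={a:0, d:+, f:+; rest ⊤}   OUT={a:0, d:0, f:+; rest ⊤}
  B5:   IN={a:0, d:0, f:+; rest ⊤}   OUT={a:0, d:0, f:+; rest ⊤}
  B6:   IN={a:0, d:0, f:+; rest ⊤}   OUT={a:0, d:0, f:+; rest ⊤}
  B7:   IN={a:0, d:0, f:+; rest ⊤}   OUT={a:0, d:+, f:+; rest ⊤}

Merge at B2: IN[B2] = OUT[B1] = {a: ⊤, b: ⊤, c: ⊤, d: 0, e: ⊤, f: ⊤}
Applying B2's transfer function to that IN value gives OUT[B2] (row B2 above).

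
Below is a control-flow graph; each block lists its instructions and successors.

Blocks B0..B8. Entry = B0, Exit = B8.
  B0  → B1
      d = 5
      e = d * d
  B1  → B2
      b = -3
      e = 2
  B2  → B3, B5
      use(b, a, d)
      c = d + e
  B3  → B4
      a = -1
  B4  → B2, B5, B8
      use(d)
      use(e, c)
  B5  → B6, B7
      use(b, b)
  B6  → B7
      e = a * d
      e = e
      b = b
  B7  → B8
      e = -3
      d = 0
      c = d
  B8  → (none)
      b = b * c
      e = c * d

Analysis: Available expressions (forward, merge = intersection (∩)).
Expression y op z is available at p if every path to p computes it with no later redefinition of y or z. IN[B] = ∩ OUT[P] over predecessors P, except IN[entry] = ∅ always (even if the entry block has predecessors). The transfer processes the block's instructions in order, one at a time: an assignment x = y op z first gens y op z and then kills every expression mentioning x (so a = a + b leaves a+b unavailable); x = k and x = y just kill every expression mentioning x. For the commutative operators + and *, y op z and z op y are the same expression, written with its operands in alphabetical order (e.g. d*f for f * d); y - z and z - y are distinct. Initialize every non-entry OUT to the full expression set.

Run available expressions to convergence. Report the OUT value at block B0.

Fixpoint table:
  B0:  IN={}  OUT={d*d}
  B1:  IN={d*d}  OUT={d*d}
  B2:  IN={d*d}  OUT={d*d, d+e}
  B3:  IN={d*d, d+e}  OUT={d*d, d+e}
  B4:  IN={d*d, d+e}  OUT={d*d, d+e}
  B5:  IN={d*d, d+e}  OUT={d*d, d+e}
  B6:  IN={d*d, d+e}  OUT={a*d, d*d}
  B7:  IN={d*d}  OUT={}
  B8:  IN={}  OUT={c*d}

B0 is the boundary node: IN[B0] = {}
Applying B0's transfer function to that IN value gives OUT[B0] (row B0 above).

Answer: {d*d}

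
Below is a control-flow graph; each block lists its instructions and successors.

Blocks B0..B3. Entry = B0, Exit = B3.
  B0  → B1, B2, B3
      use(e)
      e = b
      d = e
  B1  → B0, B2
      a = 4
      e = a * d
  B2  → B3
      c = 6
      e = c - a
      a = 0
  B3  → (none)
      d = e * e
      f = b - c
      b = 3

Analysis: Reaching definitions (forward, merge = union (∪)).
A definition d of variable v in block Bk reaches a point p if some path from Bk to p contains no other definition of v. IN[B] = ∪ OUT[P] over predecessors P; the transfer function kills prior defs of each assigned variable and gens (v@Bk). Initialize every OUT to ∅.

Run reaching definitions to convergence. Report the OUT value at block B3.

Answer: {a@B1, a@B2, b@B3, c@B2, d@B3, e@B0, e@B2, f@B3}

Working:
Fixpoint table:
  B0: | IN={a@B1, d@B0, e@B1} | OUT={a@B1, d@B0, e@B0}
  B1: | IN={a@B1, d@B0, e@B0} | OUT={a@B1, d@B0, e@B1}
  B2: | IN={a@B1, d@B0, e@B0, e@B1} | OUT={a@B2, c@B2, d@B0, e@B2}
  B3: | IN={a@B1, a@B2, c@B2, d@B0, e@B0, e@B2} | OUT={a@B1, a@B2, b@B3, c@B2, d@B3, e@B0, e@B2, f@B3}

Merge at B3: IN[B3] = OUT[B0] ⊔ OUT[B2] = {a@B1, a@B2, c@B2, d@B0, e@B0, e@B2}
Applying B3's transfer function to that IN value gives OUT[B3] (row B3 above).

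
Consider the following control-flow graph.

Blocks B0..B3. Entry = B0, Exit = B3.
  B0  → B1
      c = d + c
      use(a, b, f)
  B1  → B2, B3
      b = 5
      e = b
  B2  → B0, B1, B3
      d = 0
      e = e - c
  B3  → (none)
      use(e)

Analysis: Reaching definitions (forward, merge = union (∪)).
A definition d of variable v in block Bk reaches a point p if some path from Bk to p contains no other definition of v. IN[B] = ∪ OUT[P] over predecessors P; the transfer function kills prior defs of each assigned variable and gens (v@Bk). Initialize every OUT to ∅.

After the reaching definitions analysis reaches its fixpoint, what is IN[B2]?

Answer: {b@B1, c@B0, d@B2, e@B1}

Trace:
Fixpoint table:
  B0: | IN={b@B1, c@B0, d@B2, e@B2} | OUT={b@B1, c@B0, d@B2, e@B2}
  B1: | IN={b@B1, c@B0, d@B2, e@B2} | OUT={b@B1, c@B0, d@B2, e@B1}
  B2: | IN={b@B1, c@B0, d@B2, e@B1} | OUT={b@B1, c@B0, d@B2, e@B2}
  B3: | IN={b@B1, c@B0, d@B2, e@B1, e@B2} | OUT={b@B1, c@B0, d@B2, e@B1, e@B2}

Merge at B2: IN[B2] = OUT[B1] = {b@B1, c@B0, d@B2, e@B1}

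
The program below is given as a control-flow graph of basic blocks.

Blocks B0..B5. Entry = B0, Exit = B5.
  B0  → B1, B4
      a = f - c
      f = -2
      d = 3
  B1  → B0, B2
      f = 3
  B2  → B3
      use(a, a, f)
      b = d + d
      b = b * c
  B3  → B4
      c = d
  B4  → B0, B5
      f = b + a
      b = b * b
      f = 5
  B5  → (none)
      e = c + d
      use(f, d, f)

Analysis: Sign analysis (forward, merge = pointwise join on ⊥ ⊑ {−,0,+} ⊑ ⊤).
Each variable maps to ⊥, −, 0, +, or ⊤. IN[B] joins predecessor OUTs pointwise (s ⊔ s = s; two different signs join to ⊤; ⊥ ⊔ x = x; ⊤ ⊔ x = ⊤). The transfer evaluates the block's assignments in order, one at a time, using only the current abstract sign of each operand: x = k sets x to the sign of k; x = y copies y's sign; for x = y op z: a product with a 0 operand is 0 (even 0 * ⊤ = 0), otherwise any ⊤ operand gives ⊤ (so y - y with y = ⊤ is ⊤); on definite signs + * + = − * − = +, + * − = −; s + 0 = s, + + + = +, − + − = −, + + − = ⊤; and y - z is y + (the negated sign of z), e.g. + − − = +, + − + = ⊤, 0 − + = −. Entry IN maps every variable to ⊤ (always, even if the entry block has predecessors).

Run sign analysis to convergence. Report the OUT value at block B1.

Converged values:
  B0: | IN=(all ⊤) | OUT={d:+, f:-; rest ⊤}
  B1: | IN={d:+, f:-; rest ⊤} | OUT={d:+, f:+; rest ⊤}
  B2: | IN={d:+, f:+; rest ⊤} | OUT={d:+, f:+; rest ⊤}
  B3: | IN={d:+, f:+; rest ⊤} | OUT={c:+, d:+, f:+; rest ⊤}
  B4: | IN={d:+; rest ⊤} | OUT={d:+, f:+; rest ⊤}
  B5: | IN={d:+, f:+; rest ⊤} | OUT={d:+, f:+; rest ⊤}

Merge at B1: IN[B1] = OUT[B0] = {a: ⊤, b: ⊤, c: ⊤, d: +, e: ⊤, f: -}
Applying B1's transfer function to that IN value gives OUT[B1] (row B1 above).

Answer: {a: ⊤, b: ⊤, c: ⊤, d: +, e: ⊤, f: +}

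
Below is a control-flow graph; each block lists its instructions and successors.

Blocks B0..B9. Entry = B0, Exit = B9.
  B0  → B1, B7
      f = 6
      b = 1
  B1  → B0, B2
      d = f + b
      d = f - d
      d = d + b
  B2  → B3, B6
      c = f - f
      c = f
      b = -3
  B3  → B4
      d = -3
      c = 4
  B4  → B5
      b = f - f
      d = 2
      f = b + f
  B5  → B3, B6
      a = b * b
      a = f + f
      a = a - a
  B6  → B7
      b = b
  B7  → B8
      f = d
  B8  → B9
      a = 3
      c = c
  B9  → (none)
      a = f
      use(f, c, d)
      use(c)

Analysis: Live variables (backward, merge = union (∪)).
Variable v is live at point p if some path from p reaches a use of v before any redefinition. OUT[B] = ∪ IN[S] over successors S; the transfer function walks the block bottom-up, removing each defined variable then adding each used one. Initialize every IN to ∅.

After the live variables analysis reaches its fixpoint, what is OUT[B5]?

Answer: {b, c, d, f}

Trace:
Fixpoint table:
  B0:  IN={c, d}  OUT={b, c, d, f}
  B1:  IN={b, c, f}  OUT={c, d, f}
  B2:  IN={d, f}  OUT={b, c, d, f}
  B3:  IN={f}  OUT={c, f}
  B4:  IN={c, f}  OUT={b, c, d, f}
  B5:  IN={b, c, d, f}  OUT={b, c, d, f}
  B6:  IN={b, c, d}  OUT={c, d}
  B7:  IN={c, d}  OUT={c, d, f}
  B8:  IN={c, d, f}  OUT={c, d, f}
  B9:  IN={c, d, f}  OUT={}

Merge at B5: OUT[B5] = IN[B3] ⊔ IN[B6] = {b, c, d, f}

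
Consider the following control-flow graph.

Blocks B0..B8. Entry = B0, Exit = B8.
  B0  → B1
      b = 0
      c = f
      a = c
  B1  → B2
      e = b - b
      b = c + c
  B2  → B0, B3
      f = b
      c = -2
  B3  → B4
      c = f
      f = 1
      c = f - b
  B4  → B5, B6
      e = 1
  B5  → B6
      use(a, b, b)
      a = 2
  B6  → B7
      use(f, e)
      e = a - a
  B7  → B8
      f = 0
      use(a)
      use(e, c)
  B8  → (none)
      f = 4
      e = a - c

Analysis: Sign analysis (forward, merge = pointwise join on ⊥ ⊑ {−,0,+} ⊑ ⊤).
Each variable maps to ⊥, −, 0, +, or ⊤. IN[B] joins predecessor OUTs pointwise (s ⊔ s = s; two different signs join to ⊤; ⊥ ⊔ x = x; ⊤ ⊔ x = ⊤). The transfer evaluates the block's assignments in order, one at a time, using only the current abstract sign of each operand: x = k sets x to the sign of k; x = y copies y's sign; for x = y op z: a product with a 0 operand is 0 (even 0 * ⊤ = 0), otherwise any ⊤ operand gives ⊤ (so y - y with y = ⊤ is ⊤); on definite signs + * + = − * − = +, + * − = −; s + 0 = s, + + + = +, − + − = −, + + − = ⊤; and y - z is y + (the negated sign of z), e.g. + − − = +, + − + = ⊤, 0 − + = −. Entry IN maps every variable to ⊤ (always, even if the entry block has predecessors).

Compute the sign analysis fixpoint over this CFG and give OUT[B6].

Converged values:
  B0:  IN=(all ⊤)  OUT={b:0; rest ⊤}
  B1:  IN={b:0; rest ⊤}  OUT={e:0; rest ⊤}
  B2:  IN={e:0; rest ⊤}  OUT={c:-, e:0; rest ⊤}
  B3:  IN={c:-, e:0; rest ⊤}  OUT={e:0, f:+; rest ⊤}
  B4:  IN={e:0, f:+; rest ⊤}  OUT={e:+, f:+; rest ⊤}
  B5:  IN={e:+, f:+; rest ⊤}  OUT={a:+, e:+, f:+; rest ⊤}
  B6:  IN={e:+, f:+; rest ⊤}  OUT={f:+; rest ⊤}
  B7:  IN={f:+; rest ⊤}  OUT={f:0; rest ⊤}
  B8:  IN={f:0; rest ⊤}  OUT={f:+; rest ⊤}

Merge at B6: IN[B6] = OUT[B4] ⊔ OUT[B5] = {a: ⊤, b: ⊤, c: ⊤, d: ⊤, e: +, f: +}
Applying B6's transfer function to that IN value gives OUT[B6] (row B6 above).

Answer: {a: ⊤, b: ⊤, c: ⊤, d: ⊤, e: ⊤, f: +}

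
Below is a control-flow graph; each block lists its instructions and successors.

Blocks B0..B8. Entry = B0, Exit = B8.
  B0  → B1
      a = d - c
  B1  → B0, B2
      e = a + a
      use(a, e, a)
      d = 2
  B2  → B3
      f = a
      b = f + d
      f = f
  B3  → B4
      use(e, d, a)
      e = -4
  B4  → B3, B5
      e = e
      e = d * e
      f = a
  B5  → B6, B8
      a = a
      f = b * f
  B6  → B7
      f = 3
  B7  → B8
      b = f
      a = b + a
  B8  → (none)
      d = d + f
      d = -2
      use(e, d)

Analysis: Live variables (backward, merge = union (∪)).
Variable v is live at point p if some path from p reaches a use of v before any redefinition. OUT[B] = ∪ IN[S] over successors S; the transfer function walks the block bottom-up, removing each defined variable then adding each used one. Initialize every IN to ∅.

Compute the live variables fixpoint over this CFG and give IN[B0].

Converged values:
  B0: | IN={c, d} | OUT={a, c}
  B1: | IN={a, c} | OUT={a, c, d, e}
  B2: | IN={a, d, e} | OUT={a, b, d, e}
  B3: | IN={a, b, d, e} | OUT={a, b, d, e}
  B4: | IN={a, b, d, e} | OUT={a, b, d, e, f}
  B5: | IN={a, b, d, e, f} | OUT={a, d, e, f}
  B6: | IN={a, d, e} | OUT={a, d, e, f}
  B7: | IN={a, d, e, f} | OUT={d, e, f}
  B8: | IN={d, e, f} | OUT={}

Merge at B0: OUT[B0] = IN[B1] = {a, c}
Applying B0's transfer function to that OUT value gives IN[B0] (row B0 above).

Answer: {c, d}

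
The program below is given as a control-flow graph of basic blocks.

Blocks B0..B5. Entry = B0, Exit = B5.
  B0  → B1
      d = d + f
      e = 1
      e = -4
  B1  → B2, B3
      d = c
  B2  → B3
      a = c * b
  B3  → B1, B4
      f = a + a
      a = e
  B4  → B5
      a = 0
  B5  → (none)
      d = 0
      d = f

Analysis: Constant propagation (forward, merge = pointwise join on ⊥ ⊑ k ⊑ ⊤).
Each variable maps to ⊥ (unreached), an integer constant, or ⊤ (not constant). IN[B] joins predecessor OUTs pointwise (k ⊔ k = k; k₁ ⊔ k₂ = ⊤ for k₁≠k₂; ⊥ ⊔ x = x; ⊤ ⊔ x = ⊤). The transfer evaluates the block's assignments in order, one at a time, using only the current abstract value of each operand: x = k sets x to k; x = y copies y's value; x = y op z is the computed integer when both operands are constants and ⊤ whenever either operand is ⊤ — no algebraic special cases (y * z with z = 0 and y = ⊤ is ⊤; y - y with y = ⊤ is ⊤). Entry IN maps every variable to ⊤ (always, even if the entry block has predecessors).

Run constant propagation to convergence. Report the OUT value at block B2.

Answer: {a: ⊤, b: ⊤, c: ⊤, d: ⊤, e: -4, f: ⊤}

Derivation:
Fixpoint table:
  B0:  IN=(all ⊤)  OUT={e:-4; rest ⊤}
  B1:  IN={e:-4; rest ⊤}  OUT={e:-4; rest ⊤}
  B2:  IN={e:-4; rest ⊤}  OUT={e:-4; rest ⊤}
  B3:  IN={e:-4; rest ⊤}  OUT={a:-4, e:-4; rest ⊤}
  B4:  IN={a:-4, e:-4; rest ⊤}  OUT={a:0, e:-4; rest ⊤}
  B5:  IN={a:0, e:-4; rest ⊤}  OUT={a:0, e:-4; rest ⊤}

Merge at B2: IN[B2] = OUT[B1] = {a: ⊤, b: ⊤, c: ⊤, d: ⊤, e: -4, f: ⊤}
Applying B2's transfer function to that IN value gives OUT[B2] (row B2 above).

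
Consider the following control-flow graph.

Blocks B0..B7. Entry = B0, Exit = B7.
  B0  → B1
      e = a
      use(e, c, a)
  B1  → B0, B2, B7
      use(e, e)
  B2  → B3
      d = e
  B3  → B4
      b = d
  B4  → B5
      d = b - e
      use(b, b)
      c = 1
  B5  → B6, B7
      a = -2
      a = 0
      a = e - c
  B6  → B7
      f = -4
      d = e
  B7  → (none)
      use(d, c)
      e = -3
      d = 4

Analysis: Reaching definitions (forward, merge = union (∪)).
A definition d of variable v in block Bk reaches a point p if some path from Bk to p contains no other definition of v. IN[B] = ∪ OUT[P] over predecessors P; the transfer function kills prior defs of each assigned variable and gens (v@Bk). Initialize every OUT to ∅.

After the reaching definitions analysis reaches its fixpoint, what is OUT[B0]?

Per-block solution:
  B0:  IN={e@B0}  OUT={e@B0}
  B1:  IN={e@B0}  OUT={e@B0}
  B2:  IN={e@B0}  OUT={d@B2, e@B0}
  B3:  IN={d@B2, e@B0}  OUT={b@B3, d@B2, e@B0}
  B4:  IN={b@B3, d@B2, e@B0}  OUT={b@B3, c@B4, d@B4, e@B0}
  B5:  IN={b@B3, c@B4, d@B4, e@B0}  OUT={a@B5, b@B3, c@B4, d@B4, e@B0}
  B6:  IN={a@B5, b@B3, c@B4, d@B4, e@B0}  OUT={a@B5, b@B3, c@B4, d@B6, e@B0, f@B6}
  B7:  IN={a@B5, b@B3, c@B4, d@B4, d@B6, e@B0, f@B6}  OUT={a@B5, b@B3, c@B4, d@B7, e@B7, f@B6}

Merge at B0 (entry node, so the boundary value {} is joined with the incoming edge(s)): IN[B0] = {} ⊔ OUT[B1] = {e@B0}
Applying B0's transfer function to that IN value gives OUT[B0] (row B0 above).

Answer: {e@B0}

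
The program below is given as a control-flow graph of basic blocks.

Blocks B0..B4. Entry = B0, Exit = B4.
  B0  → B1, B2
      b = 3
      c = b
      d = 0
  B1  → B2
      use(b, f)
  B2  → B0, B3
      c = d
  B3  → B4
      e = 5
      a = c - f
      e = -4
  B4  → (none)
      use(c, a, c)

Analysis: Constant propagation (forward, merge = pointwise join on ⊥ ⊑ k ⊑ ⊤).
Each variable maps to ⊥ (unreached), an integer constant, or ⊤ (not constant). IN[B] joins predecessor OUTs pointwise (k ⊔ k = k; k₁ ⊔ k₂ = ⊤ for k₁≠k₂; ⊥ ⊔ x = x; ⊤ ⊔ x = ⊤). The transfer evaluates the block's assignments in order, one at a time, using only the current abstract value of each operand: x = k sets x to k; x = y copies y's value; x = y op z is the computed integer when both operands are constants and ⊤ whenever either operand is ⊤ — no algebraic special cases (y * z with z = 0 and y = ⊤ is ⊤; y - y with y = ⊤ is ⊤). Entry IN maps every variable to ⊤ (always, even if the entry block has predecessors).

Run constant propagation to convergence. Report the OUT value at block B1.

Answer: {a: ⊤, b: 3, c: 3, d: 0, e: ⊤, f: ⊤}

Trace:
Fixpoint table:
  B0: | IN=(all ⊤) | OUT={b:3, c:3, d:0; rest ⊤}
  B1: | IN={b:3, c:3, d:0; rest ⊤} | OUT={b:3, c:3, d:0; rest ⊤}
  B2: | IN={b:3, c:3, d:0; rest ⊤} | OUT={b:3, c:0, d:0; rest ⊤}
  B3: | IN={b:3, c:0, d:0; rest ⊤} | OUT={b:3, c:0, d:0, e:-4; rest ⊤}
  B4: | IN={b:3, c:0, d:0, e:-4; rest ⊤} | OUT={b:3, c:0, d:0, e:-4; rest ⊤}

Merge at B1: IN[B1] = OUT[B0] = {a: ⊤, b: 3, c: 3, d: 0, e: ⊤, f: ⊤}
Applying B1's transfer function to that IN value gives OUT[B1] (row B1 above).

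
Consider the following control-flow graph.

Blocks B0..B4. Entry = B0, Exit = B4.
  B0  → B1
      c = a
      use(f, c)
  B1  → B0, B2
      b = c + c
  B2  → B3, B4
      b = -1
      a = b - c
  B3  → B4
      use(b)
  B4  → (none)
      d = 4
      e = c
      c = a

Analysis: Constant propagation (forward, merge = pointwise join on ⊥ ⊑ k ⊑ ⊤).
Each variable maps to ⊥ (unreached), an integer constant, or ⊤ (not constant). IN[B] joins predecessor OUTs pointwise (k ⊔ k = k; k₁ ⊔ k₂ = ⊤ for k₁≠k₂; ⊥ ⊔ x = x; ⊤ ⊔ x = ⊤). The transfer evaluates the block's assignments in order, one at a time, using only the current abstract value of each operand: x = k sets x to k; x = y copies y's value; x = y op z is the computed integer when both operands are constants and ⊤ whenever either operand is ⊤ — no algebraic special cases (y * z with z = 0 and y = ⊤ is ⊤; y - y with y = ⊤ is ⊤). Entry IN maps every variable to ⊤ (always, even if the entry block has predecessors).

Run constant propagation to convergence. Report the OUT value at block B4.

Answer: {a: ⊤, b: -1, c: ⊤, d: 4, e: ⊤, f: ⊤}

Derivation:
Converged values:
  B0:   IN=(all ⊤)   OUT=(all ⊤)
  B1:   IN=(all ⊤)   OUT=(all ⊤)
  B2:   IN=(all ⊤)   OUT={b:-1; rest ⊤}
  B3:   IN={b:-1; rest ⊤}   OUT={b:-1; rest ⊤}
  B4:   IN={b:-1; rest ⊤}   OUT={b:-1, d:4; rest ⊤}

Merge at B4: IN[B4] = OUT[B2] ⊔ OUT[B3] = {a: ⊤, b: -1, c: ⊤, d: ⊤, e: ⊤, f: ⊤}
Applying B4's transfer function to that IN value gives OUT[B4] (row B4 above).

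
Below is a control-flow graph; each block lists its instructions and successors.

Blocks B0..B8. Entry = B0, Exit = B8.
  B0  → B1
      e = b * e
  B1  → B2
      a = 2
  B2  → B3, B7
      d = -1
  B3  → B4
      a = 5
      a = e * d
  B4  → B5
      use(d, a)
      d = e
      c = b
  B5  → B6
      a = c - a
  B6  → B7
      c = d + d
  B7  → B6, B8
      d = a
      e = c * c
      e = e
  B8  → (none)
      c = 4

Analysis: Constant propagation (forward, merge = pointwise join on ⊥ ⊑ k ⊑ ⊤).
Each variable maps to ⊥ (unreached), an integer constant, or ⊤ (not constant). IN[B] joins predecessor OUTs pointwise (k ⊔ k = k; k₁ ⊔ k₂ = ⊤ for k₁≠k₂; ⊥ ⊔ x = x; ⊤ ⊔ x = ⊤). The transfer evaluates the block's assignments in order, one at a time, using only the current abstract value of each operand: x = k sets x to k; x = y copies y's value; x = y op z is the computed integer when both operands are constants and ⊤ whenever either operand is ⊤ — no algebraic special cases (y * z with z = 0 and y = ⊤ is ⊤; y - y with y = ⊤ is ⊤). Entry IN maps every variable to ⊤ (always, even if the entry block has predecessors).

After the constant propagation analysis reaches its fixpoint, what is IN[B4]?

Answer: {a: ⊤, b: ⊤, c: ⊤, d: -1, e: ⊤, f: ⊤}

Working:
Per-block solution:
  B0: | IN=(all ⊤) | OUT=(all ⊤)
  B1: | IN=(all ⊤) | OUT={a:2; rest ⊤}
  B2: | IN={a:2; rest ⊤} | OUT={a:2, d:-1; rest ⊤}
  B3: | IN={a:2, d:-1; rest ⊤} | OUT={d:-1; rest ⊤}
  B4: | IN={d:-1; rest ⊤} | OUT=(all ⊤)
  B5: | IN=(all ⊤) | OUT=(all ⊤)
  B6: | IN=(all ⊤) | OUT=(all ⊤)
  B7: | IN=(all ⊤) | OUT=(all ⊤)
  B8: | IN=(all ⊤) | OUT={c:4; rest ⊤}

Merge at B4: IN[B4] = OUT[B3] = {a: ⊤, b: ⊤, c: ⊤, d: -1, e: ⊤, f: ⊤}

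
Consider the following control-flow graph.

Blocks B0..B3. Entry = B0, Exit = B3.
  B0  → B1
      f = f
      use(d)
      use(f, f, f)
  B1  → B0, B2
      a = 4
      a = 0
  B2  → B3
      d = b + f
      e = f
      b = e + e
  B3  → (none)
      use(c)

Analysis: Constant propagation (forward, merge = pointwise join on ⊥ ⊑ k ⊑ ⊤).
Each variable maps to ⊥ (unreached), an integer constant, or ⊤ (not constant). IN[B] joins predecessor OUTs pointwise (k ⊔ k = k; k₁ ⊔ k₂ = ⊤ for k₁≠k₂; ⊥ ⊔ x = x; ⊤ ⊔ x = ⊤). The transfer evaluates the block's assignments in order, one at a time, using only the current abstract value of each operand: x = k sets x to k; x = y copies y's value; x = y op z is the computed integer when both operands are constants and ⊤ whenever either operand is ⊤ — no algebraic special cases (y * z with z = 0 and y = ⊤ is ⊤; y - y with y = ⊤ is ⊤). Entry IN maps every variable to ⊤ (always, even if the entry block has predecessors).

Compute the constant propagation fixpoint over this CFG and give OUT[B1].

Fixpoint table:
  B0:   IN=(all ⊤)   OUT=(all ⊤)
  B1:   IN=(all ⊤)   OUT={a:0; rest ⊤}
  B2:   IN={a:0; rest ⊤}   OUT={a:0; rest ⊤}
  B3:   IN={a:0; rest ⊤}   OUT={a:0; rest ⊤}

Merge at B1: IN[B1] = OUT[B0] = {a: ⊤, b: ⊤, c: ⊤, d: ⊤, e: ⊤, f: ⊤}
Applying B1's transfer function to that IN value gives OUT[B1] (row B1 above).

Answer: {a: 0, b: ⊤, c: ⊤, d: ⊤, e: ⊤, f: ⊤}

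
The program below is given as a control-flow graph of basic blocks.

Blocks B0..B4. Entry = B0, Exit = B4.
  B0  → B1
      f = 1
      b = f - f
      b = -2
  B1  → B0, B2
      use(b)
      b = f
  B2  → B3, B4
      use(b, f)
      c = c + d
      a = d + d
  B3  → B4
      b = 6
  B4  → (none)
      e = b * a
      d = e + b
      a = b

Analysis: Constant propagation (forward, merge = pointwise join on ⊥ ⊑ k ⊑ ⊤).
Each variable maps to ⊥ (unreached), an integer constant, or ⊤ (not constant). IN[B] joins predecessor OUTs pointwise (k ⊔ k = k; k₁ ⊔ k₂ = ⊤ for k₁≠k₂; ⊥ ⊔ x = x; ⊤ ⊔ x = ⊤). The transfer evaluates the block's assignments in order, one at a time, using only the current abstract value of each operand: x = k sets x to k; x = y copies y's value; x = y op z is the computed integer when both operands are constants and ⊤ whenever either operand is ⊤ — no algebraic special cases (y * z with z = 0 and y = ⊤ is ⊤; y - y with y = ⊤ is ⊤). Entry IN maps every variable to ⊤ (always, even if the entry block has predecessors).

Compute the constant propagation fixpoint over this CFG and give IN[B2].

Per-block solution:
  B0:  IN=(all ⊤)  OUT={b:-2, f:1; rest ⊤}
  B1:  IN={b:-2, f:1; rest ⊤}  OUT={b:1, f:1; rest ⊤}
  B2:  IN={b:1, f:1; rest ⊤}  OUT={b:1, f:1; rest ⊤}
  B3:  IN={b:1, f:1; rest ⊤}  OUT={b:6, f:1; rest ⊤}
  B4:  IN={f:1; rest ⊤}  OUT={f:1; rest ⊤}

Merge at B2: IN[B2] = OUT[B1] = {a: ⊤, b: 1, c: ⊤, d: ⊤, e: ⊤, f: 1}

Answer: {a: ⊤, b: 1, c: ⊤, d: ⊤, e: ⊤, f: 1}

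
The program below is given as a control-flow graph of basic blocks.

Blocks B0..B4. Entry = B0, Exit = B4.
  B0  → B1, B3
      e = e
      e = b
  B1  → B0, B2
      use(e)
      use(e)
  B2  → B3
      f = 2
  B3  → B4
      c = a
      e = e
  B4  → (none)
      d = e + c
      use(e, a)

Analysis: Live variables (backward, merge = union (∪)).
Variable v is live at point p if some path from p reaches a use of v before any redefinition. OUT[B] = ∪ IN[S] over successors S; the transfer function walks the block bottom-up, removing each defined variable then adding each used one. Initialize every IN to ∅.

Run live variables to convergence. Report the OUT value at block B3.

Per-block solution:
  B0:  IN={a, b, e}  OUT={a, b, e}
  B1:  IN={a, b, e}  OUT={a, b, e}
  B2:  IN={a, e}  OUT={a, e}
  B3:  IN={a, e}  OUT={a, c, e}
  B4:  IN={a, c, e}  OUT={}

Merge at B3: OUT[B3] = IN[B4] = {a, c, e}

Answer: {a, c, e}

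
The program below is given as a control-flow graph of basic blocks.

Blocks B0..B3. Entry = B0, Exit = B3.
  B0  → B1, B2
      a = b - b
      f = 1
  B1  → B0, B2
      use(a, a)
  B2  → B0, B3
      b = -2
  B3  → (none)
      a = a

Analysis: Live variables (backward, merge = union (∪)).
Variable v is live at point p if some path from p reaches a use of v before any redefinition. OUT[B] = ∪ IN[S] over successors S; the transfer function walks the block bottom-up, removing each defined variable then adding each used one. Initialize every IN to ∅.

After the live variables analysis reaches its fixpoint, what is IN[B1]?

Answer: {a, b}

Derivation:
Converged values:
  B0:  IN={b}  OUT={a, b}
  B1:  IN={a, b}  OUT={a, b}
  B2:  IN={a}  OUT={a, b}
  B3:  IN={a}  OUT={}

Merge at B1: OUT[B1] = IN[B0] ⊔ IN[B2] = {a, b}
Applying B1's transfer function to that OUT value gives IN[B1] (row B1 above).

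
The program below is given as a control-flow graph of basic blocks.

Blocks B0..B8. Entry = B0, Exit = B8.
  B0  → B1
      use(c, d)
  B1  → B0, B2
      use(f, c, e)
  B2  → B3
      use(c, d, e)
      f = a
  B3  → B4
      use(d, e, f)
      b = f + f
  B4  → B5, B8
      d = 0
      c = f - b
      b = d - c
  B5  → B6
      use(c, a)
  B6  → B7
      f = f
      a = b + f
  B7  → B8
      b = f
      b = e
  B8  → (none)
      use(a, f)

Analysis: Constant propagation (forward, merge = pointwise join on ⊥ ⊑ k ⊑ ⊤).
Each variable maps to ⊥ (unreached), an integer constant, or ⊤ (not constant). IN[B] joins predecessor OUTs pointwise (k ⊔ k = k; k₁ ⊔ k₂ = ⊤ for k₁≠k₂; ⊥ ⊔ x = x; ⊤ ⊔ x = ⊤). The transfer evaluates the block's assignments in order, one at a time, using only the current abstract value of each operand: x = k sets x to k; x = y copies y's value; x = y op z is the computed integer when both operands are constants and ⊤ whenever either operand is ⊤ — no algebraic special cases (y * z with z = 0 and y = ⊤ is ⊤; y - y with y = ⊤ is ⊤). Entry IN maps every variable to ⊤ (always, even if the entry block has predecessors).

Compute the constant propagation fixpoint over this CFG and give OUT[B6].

Answer: {a: ⊤, b: ⊤, c: ⊤, d: 0, e: ⊤, f: ⊤}

Trace:
Converged values:
  B0:   IN=(all ⊤)   OUT=(all ⊤)
  B1:   IN=(all ⊤)   OUT=(all ⊤)
  B2:   IN=(all ⊤)   OUT=(all ⊤)
  B3:   IN=(all ⊤)   OUT=(all ⊤)
  B4:   IN=(all ⊤)   OUT={d:0; rest ⊤}
  B5:   IN={d:0; rest ⊤}   OUT={d:0; rest ⊤}
  B6:   IN={d:0; rest ⊤}   OUT={d:0; rest ⊤}
  B7:   IN={d:0; rest ⊤}   OUT={d:0; rest ⊤}
  B8:   IN={d:0; rest ⊤}   OUT={d:0; rest ⊤}

Merge at B6: IN[B6] = OUT[B5] = {a: ⊤, b: ⊤, c: ⊤, d: 0, e: ⊤, f: ⊤}
Applying B6's transfer function to that IN value gives OUT[B6] (row B6 above).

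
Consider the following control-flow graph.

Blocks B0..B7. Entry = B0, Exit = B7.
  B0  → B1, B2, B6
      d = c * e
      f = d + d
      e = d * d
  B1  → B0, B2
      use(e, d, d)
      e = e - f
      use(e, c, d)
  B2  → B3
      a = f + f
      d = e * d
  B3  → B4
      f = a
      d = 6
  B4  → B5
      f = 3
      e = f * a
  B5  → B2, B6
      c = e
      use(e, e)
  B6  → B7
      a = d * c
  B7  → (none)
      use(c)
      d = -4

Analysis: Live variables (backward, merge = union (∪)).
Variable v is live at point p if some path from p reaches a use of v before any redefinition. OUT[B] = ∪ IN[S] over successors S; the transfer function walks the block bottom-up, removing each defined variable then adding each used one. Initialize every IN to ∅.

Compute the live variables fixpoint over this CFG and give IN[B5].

Fixpoint table:
  B0:   IN={c, e}   OUT={c, d, e, f}
  B1:   IN={c, d, e, f}   OUT={c, d, e, f}
  B2:   IN={d, e, f}   OUT={a}
  B3:   IN={a}   OUT={a, d}
  B4:   IN={a, d}   OUT={d, e, f}
  B5:   IN={d, e, f}   OUT={c, d, e, f}
  B6:   IN={c, d}   OUT={c}
  B7:   IN={c}   OUT={}

Merge at B5: OUT[B5] = IN[B2] ⊔ IN[B6] = {c, d, e, f}
Applying B5's transfer function to that OUT value gives IN[B5] (row B5 above).

Answer: {d, e, f}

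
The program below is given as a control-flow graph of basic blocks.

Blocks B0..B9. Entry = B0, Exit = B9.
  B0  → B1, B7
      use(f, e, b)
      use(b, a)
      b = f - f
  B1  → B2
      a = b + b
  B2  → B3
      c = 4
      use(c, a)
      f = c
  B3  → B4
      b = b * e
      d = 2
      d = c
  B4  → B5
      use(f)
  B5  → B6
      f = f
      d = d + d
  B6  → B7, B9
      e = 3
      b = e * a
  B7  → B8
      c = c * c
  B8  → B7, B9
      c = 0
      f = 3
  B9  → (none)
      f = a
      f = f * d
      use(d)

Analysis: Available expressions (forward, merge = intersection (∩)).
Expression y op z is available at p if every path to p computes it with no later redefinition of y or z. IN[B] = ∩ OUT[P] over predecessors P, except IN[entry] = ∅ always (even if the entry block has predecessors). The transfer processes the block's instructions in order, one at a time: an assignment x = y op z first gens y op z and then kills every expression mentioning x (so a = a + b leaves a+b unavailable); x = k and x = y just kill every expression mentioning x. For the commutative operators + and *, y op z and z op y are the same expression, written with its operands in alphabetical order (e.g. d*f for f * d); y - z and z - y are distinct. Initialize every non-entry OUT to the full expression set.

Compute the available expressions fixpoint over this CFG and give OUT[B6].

Fixpoint table:
  B0:   IN={}   OUT={f-f}
  B1:   IN={f-f}   OUT={b+b, f-f}
  B2:   IN={b+b, f-f}   OUT={b+b}
  B3:   IN={b+b}   OUT={}
  B4:   IN={}   OUT={}
  B5:   IN={}   OUT={}
  B6:   IN={}   OUT={a*e}
  B7:   IN={}   OUT={}
  B8:   IN={}   OUT={}
  B9:   IN={}   OUT={}

Merge at B6: IN[B6] = OUT[B5] = {}
Applying B6's transfer function to that IN value gives OUT[B6] (row B6 above).

Answer: {a*e}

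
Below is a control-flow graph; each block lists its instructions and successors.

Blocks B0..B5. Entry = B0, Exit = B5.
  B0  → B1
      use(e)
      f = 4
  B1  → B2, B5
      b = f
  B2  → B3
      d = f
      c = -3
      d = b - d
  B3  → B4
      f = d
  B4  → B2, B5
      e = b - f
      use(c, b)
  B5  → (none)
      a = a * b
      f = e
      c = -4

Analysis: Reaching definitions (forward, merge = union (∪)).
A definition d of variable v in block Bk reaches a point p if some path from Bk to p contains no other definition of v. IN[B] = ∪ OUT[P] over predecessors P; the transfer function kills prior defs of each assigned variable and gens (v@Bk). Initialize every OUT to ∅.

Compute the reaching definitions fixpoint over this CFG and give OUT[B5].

Answer: {a@B5, b@B1, c@B5, d@B2, e@B4, f@B5}

Derivation:
Converged values:
  B0:  IN={}  OUT={f@B0}
  B1:  IN={f@B0}  OUT={b@B1, f@B0}
  B2:  IN={b@B1, c@B2, d@B2, e@B4, f@B0, f@B3}  OUT={b@B1, c@B2, d@B2, e@B4, f@B0, f@B3}
  B3:  IN={b@B1, c@B2, d@B2, e@B4, f@B0, f@B3}  OUT={b@B1, c@B2, d@B2, e@B4, f@B3}
  B4:  IN={b@B1, c@B2, d@B2, e@B4, f@B3}  OUT={b@B1, c@B2, d@B2, e@B4, f@B3}
  B5:  IN={b@B1, c@B2, d@B2, e@B4, f@B0, f@B3}  OUT={a@B5, b@B1, c@B5, d@B2, e@B4, f@B5}

Merge at B5: IN[B5] = OUT[B1] ⊔ OUT[B4] = {b@B1, c@B2, d@B2, e@B4, f@B0, f@B3}
Applying B5's transfer function to that IN value gives OUT[B5] (row B5 above).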